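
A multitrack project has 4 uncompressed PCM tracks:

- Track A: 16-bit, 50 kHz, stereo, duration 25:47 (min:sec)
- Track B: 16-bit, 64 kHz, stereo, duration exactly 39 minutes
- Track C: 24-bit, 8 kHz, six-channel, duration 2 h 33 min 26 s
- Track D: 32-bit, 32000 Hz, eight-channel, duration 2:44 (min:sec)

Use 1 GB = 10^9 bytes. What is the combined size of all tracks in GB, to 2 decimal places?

Track A: 25:47 (min:sec) = 1,547 s; 50,000 × 1,547 × 2 × 2 = 309,400,000 bytes.
Track B: exactly 39 minutes = 2,340 s; 64,000 × 2,340 × 2 × 2 = 599,040,000 bytes.
Track C: 2 h 33 min 26 s = 9,206 s; 8,000 × 9,206 × 3 × 6 = 1,325,664,000 bytes.
Track D: 2:44 (min:sec) = 164 s; 32,000 × 164 × 4 × 8 = 167,936,000 bytes.
Total = 2,402,040,000 bytes = 2.40 GB.

2.40 GB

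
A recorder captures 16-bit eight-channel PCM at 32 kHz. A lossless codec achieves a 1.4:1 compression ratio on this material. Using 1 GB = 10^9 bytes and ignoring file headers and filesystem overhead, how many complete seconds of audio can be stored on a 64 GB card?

Uncompressed byte rate = 32,000 × 2 × 8 = 512,000 bytes/s.
After 1.4:1 compression, effective rate ≈ 365714.29 bytes/s.
Capacity = 64 × 1,000,000,000 = 64,000,000,000 bytes.
64,000,000,000 / effective rate ≈ 175000 s → 175,000 seconds.

175,000 seconds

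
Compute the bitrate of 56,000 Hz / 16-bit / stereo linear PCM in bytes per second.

Bit rate = 56,000 × 16 × 2 = 1,792,000 bits/s.
1,792,000 / 8 = 224,000 bytes/s.

224,000 bytes/s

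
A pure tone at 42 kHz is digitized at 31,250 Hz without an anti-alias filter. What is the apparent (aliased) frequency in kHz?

Nyquist = 31,250/2 = 15,625 Hz; 42,000 Hz exceeds it.
Alias = |42,000 − 1×31,250| = |42,000 − 31,250| = 10,750 Hz = 10.75 kHz.

10.75 kHz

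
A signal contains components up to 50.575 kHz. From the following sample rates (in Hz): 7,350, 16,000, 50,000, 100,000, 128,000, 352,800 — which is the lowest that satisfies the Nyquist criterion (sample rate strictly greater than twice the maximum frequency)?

Need sample rate > 2 × 50,575 = 101,150 Hz.
Lowest listed rate above 101,150 Hz is 128,000 Hz.

128,000 Hz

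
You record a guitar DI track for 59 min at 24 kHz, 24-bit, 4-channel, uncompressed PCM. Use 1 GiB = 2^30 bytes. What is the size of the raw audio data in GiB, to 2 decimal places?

0.95 GiB

Duration = 59 min = 3,540 s.
Bytes = 24,000 samples/s × 3,540 s × 3 bytes/sample × 4 ch = 1,019,520,000 bytes.
1,019,520,000 / 1,073,741,824 = 0.95 GiB.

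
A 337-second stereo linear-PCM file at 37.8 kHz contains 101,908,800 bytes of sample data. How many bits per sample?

32 bits

Bytes per sample = 101,908,800 / (37,800 × 337 × 2) = 101,908,800 / 25,477,200 = 4.
Bit depth = 4 × 8 = 32 bits.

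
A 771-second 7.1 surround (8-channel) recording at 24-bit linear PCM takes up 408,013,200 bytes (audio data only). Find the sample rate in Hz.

22,050 Hz

Bytes = sample_rate × seconds × bytes_per_sample × channels.
sample_rate = 408,013,200 / (771 × 3 × 8) = 408,013,200 / 18,504 = 22,050 Hz.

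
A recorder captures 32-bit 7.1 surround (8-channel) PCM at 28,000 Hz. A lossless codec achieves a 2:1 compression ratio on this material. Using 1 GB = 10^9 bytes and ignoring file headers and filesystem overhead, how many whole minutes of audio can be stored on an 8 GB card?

297 minutes

Uncompressed byte rate = 28,000 × 4 × 8 = 896,000 bytes/s.
After 2:1 compression, effective rate ≈ 448000 bytes/s.
Capacity = 8 × 1,000,000,000 = 8,000,000,000 bytes.
8,000,000,000 / effective rate ≈ 17857.14 s → 297 minutes.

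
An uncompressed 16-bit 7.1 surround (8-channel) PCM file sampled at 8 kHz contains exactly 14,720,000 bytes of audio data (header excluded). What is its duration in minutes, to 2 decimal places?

1.92 minutes

Byte rate = 8,000 × 2 × 8 = 128,000 bytes/s.
Duration = 14,720,000 / 128,000 = 115 s.
115 s / 60 = 1.92 minutes.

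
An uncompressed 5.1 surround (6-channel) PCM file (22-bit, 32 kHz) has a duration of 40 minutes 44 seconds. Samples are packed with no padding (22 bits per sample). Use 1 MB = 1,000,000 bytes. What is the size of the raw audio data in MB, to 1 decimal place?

1290.4 MB

Duration = 40 minutes 44 seconds = 2,444 s.
Bits = 32,000 × 2,444 × 22 × 6 = 10,323,456,000 bits = 1,290,432,000 bytes.
1,290,432,000 / 1,000,000 = 1290.4 MB.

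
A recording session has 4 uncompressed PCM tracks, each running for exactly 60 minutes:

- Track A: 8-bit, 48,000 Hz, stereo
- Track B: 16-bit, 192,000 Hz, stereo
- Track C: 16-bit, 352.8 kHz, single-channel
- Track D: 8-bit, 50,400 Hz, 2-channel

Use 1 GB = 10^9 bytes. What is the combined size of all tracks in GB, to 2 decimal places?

exactly 60 minutes = 3,600 s.
Track A: 48,000 × 3,600 × 1 × 2 = 345,600,000 bytes.
Track B: 192,000 × 3,600 × 2 × 2 = 2,764,800,000 bytes.
Track C: 352,800 × 3,600 × 2 × 1 = 2,540,160,000 bytes.
Track D: 50,400 × 3,600 × 1 × 2 = 362,880,000 bytes.
Total = 6,013,440,000 bytes = 6.01 GB.

6.01 GB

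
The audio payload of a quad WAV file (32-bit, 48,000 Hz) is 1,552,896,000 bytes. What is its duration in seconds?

Byte rate = 48,000 × 4 × 4 = 768,000 bytes/s.
Duration = 1,552,896,000 / 768,000 = 2,022 s.

2,022 seconds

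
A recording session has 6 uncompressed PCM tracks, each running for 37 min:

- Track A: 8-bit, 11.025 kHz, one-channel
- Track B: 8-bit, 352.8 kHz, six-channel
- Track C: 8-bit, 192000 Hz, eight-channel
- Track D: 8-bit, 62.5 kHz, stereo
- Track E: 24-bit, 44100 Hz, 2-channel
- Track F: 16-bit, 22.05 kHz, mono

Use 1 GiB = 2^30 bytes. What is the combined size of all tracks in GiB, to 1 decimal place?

8.5 GiB

37 min = 2,220 s.
Track A: 11,025 × 2,220 × 1 × 1 = 24,475,500 bytes.
Track B: 352,800 × 2,220 × 1 × 6 = 4,699,296,000 bytes.
Track C: 192,000 × 2,220 × 1 × 8 = 3,409,920,000 bytes.
Track D: 62,500 × 2,220 × 1 × 2 = 277,500,000 bytes.
Track E: 44,100 × 2,220 × 3 × 2 = 587,412,000 bytes.
Track F: 22,050 × 2,220 × 2 × 1 = 97,902,000 bytes.
Total = 9,096,505,500 bytes = 8.5 GiB.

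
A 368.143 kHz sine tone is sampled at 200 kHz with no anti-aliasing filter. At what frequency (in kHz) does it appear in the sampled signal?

Nyquist = 200,000/2 = 100,000 Hz; 368,143 Hz exceeds it.
Alias = |368,143 − 2×200,000| = |368,143 − 400,000| = 31,857 Hz = 31.857 kHz.

31.857 kHz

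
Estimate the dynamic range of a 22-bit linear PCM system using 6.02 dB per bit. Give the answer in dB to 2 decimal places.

132.44 dB

22 × 6.02 = 132.44 dB.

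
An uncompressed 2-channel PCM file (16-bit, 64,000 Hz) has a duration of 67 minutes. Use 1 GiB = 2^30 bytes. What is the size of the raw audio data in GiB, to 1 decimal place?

Duration = 67 minutes = 4,020 s.
Bytes = 64,000 samples/s × 4,020 s × 2 bytes/sample × 2 ch = 1,029,120,000 bytes.
1,029,120,000 / 1,073,741,824 = 1.0 GiB.

1.0 GiB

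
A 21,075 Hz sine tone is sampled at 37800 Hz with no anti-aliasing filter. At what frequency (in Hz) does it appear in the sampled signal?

16,725 Hz

Nyquist = 37,800/2 = 18,900 Hz; 21,075 Hz exceeds it.
Alias = |21,075 − 1×37,800| = |21,075 − 37,800| = 16,725 Hz.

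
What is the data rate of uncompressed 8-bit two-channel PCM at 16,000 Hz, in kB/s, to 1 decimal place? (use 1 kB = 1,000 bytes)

32.0 kB/s

Bit rate = 16,000 × 8 × 2 = 256,000 bits/s.
256,000 / 8 = 32,000 B/s = 32.0 kB/s.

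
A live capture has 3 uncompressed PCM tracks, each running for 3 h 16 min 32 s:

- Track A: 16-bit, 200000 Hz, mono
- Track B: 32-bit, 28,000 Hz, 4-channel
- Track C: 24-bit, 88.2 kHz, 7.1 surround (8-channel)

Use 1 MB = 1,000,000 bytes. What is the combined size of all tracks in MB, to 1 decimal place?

34960.9 MB

3 h 16 min 32 s = 11,792 s.
Track A: 200,000 × 11,792 × 2 × 1 = 4,716,800,000 bytes.
Track B: 28,000 × 11,792 × 4 × 4 = 5,282,816,000 bytes.
Track C: 88,200 × 11,792 × 3 × 8 = 24,961,305,600 bytes.
Total = 34,960,921,600 bytes = 34960.9 MB.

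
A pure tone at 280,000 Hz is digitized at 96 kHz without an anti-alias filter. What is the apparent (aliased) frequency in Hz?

Nyquist = 96,000/2 = 48,000 Hz; 280,000 Hz exceeds it.
Alias = |280,000 − 3×96,000| = |280,000 − 288,000| = 8,000 Hz.

8,000 Hz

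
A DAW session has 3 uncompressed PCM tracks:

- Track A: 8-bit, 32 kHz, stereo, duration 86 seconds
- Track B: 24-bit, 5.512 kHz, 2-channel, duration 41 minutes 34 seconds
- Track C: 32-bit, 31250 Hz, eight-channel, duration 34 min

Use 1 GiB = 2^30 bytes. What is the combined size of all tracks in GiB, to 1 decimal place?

2.0 GiB

Track A: 32,000 × 86 × 1 × 2 = 5,504,000 bytes.
Track B: 41 minutes 34 seconds = 2,494 s; 5,512 × 2,494 × 3 × 2 = 82,481,568 bytes.
Track C: 34 min = 2,040 s; 31,250 × 2,040 × 4 × 8 = 2,040,000,000 bytes.
Total = 2,127,985,568 bytes = 2.0 GiB.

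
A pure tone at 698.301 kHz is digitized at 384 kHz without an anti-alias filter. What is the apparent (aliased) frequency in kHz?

69.699 kHz

Nyquist = 384,000/2 = 192,000 Hz; 698,301 Hz exceeds it.
Alias = |698,301 − 2×384,000| = |698,301 − 768,000| = 69,699 Hz = 69.699 kHz.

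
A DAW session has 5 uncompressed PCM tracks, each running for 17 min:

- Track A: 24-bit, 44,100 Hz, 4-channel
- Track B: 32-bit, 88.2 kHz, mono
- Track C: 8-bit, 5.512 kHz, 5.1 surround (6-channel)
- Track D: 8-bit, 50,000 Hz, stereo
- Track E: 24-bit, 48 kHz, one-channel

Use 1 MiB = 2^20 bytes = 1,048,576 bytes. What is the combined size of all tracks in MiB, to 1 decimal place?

17 min = 1,020 s.
Track A: 44,100 × 1,020 × 3 × 4 = 539,784,000 bytes.
Track B: 88,200 × 1,020 × 4 × 1 = 359,856,000 bytes.
Track C: 5,512 × 1,020 × 1 × 6 = 33,733,440 bytes.
Track D: 50,000 × 1,020 × 1 × 2 = 102,000,000 bytes.
Track E: 48,000 × 1,020 × 3 × 1 = 146,880,000 bytes.
Total = 1,182,253,440 bytes = 1127.5 MiB.

1127.5 MiB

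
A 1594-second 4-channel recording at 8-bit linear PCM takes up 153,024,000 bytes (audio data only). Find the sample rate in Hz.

24,000 Hz

Bytes = sample_rate × seconds × bytes_per_sample × channels.
sample_rate = 153,024,000 / (1,594 × 1 × 4) = 153,024,000 / 6,376 = 24,000 Hz.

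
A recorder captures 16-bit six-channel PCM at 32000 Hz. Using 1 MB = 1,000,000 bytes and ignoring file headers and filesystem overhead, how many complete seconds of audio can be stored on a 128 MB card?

Uncompressed byte rate = 32,000 × 2 × 6 = 384,000 bytes/s.
Capacity = 128 × 1,000,000 = 128,000,000 bytes.
128,000,000 / 384,000 ≈ 333.33 s → 333 seconds.

333 seconds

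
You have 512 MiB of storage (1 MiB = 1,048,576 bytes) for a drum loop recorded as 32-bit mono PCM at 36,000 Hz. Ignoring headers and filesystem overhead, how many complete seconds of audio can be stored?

3,728 seconds

Uncompressed byte rate = 36,000 × 4 × 1 = 144,000 bytes/s.
Capacity = 512 × 1,048,576 = 536,870,912 bytes.
536,870,912 / 144,000 ≈ 3728.27 s → 3,728 seconds.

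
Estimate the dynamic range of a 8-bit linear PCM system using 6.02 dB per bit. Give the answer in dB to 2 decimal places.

8 × 6.02 = 48.16 dB.

48.16 dB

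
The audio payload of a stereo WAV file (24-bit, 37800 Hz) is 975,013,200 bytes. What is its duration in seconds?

4,299 seconds

Byte rate = 37,800 × 3 × 2 = 226,800 bytes/s.
Duration = 975,013,200 / 226,800 = 4,299 s.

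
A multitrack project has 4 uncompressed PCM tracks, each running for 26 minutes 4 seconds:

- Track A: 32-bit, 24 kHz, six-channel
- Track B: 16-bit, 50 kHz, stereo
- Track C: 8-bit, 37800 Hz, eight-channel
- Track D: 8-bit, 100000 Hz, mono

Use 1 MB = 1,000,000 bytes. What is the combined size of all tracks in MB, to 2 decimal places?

26 minutes 4 seconds = 1,564 s.
Track A: 24,000 × 1,564 × 4 × 6 = 900,864,000 bytes.
Track B: 50,000 × 1,564 × 2 × 2 = 312,800,000 bytes.
Track C: 37,800 × 1,564 × 1 × 8 = 472,953,600 bytes.
Track D: 100,000 × 1,564 × 1 × 1 = 156,400,000 bytes.
Total = 1,843,017,600 bytes = 1843.02 MB.

1843.02 MB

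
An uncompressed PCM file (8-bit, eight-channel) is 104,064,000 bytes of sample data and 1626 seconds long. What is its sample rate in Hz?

Bytes = sample_rate × seconds × bytes_per_sample × channels.
sample_rate = 104,064,000 / (1,626 × 1 × 8) = 104,064,000 / 13,008 = 8,000 Hz.

8,000 Hz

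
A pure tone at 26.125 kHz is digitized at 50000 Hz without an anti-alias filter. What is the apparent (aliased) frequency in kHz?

Nyquist = 50,000/2 = 25,000 Hz; 26,125 Hz exceeds it.
Alias = |26,125 − 1×50,000| = |26,125 − 50,000| = 23,875 Hz = 23.875 kHz.

23.875 kHz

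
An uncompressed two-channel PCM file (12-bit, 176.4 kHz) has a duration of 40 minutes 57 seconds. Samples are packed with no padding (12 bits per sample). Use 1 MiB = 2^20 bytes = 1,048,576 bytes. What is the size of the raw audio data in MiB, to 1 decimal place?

1240.0 MiB

Duration = 40 minutes 57 seconds = 2,457 s.
Bits = 176,400 × 2,457 × 12 × 2 = 10,401,955,200 bits = 1,300,244,400 bytes.
1,300,244,400 / 1,048,576 = 1240.0 MiB.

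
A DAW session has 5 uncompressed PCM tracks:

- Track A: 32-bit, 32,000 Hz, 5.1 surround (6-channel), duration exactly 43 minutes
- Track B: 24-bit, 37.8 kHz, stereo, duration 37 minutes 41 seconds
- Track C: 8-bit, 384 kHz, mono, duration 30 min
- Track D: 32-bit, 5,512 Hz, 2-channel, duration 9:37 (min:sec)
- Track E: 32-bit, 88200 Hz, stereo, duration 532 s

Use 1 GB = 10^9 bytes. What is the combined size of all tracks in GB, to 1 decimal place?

Track A: exactly 43 minutes = 2,580 s; 32,000 × 2,580 × 4 × 6 = 1,981,440,000 bytes.
Track B: 37 minutes 41 seconds = 2,261 s; 37,800 × 2,261 × 3 × 2 = 512,794,800 bytes.
Track C: 30 min = 1,800 s; 384,000 × 1,800 × 1 × 1 = 691,200,000 bytes.
Track D: 9:37 (min:sec) = 577 s; 5,512 × 577 × 4 × 2 = 25,443,392 bytes.
Track E: 88,200 × 532 × 4 × 2 = 375,379,200 bytes.
Total = 3,586,257,392 bytes = 3.6 GB.

3.6 GB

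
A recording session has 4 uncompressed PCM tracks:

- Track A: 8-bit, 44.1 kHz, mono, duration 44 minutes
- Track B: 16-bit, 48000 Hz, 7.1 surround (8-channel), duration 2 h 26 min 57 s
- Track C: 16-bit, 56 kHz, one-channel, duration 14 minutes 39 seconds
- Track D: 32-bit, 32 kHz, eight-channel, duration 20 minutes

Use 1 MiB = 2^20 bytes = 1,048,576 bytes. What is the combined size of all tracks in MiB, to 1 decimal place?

Track A: 44 minutes = 2,640 s; 44,100 × 2,640 × 1 × 1 = 116,424,000 bytes.
Track B: 2 h 26 min 57 s = 8,817 s; 48,000 × 8,817 × 2 × 8 = 6,771,456,000 bytes.
Track C: 14 minutes 39 seconds = 879 s; 56,000 × 879 × 2 × 1 = 98,448,000 bytes.
Track D: 20 minutes = 1,200 s; 32,000 × 1,200 × 4 × 8 = 1,228,800,000 bytes.
Total = 8,215,128,000 bytes = 7834.6 MiB.

7834.6 MiB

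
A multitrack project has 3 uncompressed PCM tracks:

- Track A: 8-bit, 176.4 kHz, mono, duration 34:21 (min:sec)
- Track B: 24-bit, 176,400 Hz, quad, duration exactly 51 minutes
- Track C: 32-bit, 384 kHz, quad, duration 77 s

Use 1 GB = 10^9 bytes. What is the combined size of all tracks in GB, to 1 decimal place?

Track A: 34:21 (min:sec) = 2,061 s; 176,400 × 2,061 × 1 × 1 = 363,560,400 bytes.
Track B: exactly 51 minutes = 3,060 s; 176,400 × 3,060 × 3 × 4 = 6,477,408,000 bytes.
Track C: 384,000 × 77 × 4 × 4 = 473,088,000 bytes.
Total = 7,314,056,400 bytes = 7.3 GB.

7.3 GB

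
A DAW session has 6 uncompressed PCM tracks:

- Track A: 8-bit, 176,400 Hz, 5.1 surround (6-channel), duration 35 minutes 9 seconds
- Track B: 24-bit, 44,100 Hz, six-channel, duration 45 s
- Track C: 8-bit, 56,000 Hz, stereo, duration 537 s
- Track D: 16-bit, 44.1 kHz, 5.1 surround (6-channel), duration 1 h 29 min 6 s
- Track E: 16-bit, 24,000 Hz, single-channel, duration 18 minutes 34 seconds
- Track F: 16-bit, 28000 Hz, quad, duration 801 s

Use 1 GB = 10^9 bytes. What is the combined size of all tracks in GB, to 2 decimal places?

5.39 GB

Track A: 35 minutes 9 seconds = 2,109 s; 176,400 × 2,109 × 1 × 6 = 2,232,165,600 bytes.
Track B: 44,100 × 45 × 3 × 6 = 35,721,000 bytes.
Track C: 56,000 × 537 × 1 × 2 = 60,144,000 bytes.
Track D: 1 h 29 min 6 s = 5,346 s; 44,100 × 5,346 × 2 × 6 = 2,829,103,200 bytes.
Track E: 18 minutes 34 seconds = 1,114 s; 24,000 × 1,114 × 2 × 1 = 53,472,000 bytes.
Track F: 28,000 × 801 × 2 × 4 = 179,424,000 bytes.
Total = 5,390,029,800 bytes = 5.39 GB.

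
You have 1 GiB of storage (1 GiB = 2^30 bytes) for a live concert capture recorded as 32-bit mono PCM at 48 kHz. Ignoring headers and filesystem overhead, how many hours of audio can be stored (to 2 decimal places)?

Uncompressed byte rate = 48,000 × 4 × 1 = 192,000 bytes/s.
Capacity = 1 × 1,073,741,824 = 1,073,741,824 bytes.
1,073,741,824 / 192,000 ≈ 5592.41 s → 1.55 hours.

1.55 hours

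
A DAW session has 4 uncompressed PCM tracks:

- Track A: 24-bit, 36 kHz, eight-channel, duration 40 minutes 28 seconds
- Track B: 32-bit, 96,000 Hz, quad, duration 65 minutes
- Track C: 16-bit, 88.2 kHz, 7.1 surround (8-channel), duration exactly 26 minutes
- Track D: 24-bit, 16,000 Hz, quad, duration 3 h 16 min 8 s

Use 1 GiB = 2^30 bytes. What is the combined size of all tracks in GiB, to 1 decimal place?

Track A: 40 minutes 28 seconds = 2,428 s; 36,000 × 2,428 × 3 × 8 = 2,097,792,000 bytes.
Track B: 65 minutes = 3,900 s; 96,000 × 3,900 × 4 × 4 = 5,990,400,000 bytes.
Track C: exactly 26 minutes = 1,560 s; 88,200 × 1,560 × 2 × 8 = 2,201,472,000 bytes.
Track D: 3 h 16 min 8 s = 11,768 s; 16,000 × 11,768 × 3 × 4 = 2,259,456,000 bytes.
Total = 12,549,120,000 bytes = 11.7 GiB.

11.7 GiB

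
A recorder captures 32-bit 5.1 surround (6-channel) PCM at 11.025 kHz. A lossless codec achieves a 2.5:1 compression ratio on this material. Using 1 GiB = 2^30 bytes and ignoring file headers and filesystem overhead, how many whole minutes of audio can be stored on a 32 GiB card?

5,410 minutes

Uncompressed byte rate = 11,025 × 4 × 6 = 264,600 bytes/s.
After 2.5:1 compression, effective rate ≈ 105840 bytes/s.
Capacity = 32 × 1,073,741,824 = 34,359,738,368 bytes.
34,359,738,368 / effective rate ≈ 324638.5 s → 5,410 minutes.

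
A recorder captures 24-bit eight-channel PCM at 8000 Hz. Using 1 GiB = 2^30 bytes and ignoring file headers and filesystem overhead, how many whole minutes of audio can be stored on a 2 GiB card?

186 minutes

Uncompressed byte rate = 8,000 × 3 × 8 = 192,000 bytes/s.
Capacity = 2 × 1,073,741,824 = 2,147,483,648 bytes.
2,147,483,648 / 192,000 ≈ 11184.81 s → 186 minutes.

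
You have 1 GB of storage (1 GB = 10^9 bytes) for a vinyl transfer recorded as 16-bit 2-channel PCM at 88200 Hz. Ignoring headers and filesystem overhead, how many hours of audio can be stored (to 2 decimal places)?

Uncompressed byte rate = 88,200 × 2 × 2 = 352,800 bytes/s.
Capacity = 1 × 1,000,000,000 = 1,000,000,000 bytes.
1,000,000,000 / 352,800 ≈ 2834.47 s → 0.79 hours.

0.79 hours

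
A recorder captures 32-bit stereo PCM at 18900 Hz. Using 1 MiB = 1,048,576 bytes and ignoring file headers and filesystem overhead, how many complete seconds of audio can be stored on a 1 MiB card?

Uncompressed byte rate = 18,900 × 4 × 2 = 151,200 bytes/s.
Capacity = 1 × 1,048,576 = 1,048,576 bytes.
1,048,576 / 151,200 ≈ 6.94 s → 6 seconds.

6 seconds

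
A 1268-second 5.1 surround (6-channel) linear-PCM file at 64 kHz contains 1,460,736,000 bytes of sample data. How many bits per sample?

24 bits

Bytes per sample = 1,460,736,000 / (64,000 × 1,268 × 6) = 1,460,736,000 / 486,912,000 = 3.
Bit depth = 3 × 8 = 24 bits.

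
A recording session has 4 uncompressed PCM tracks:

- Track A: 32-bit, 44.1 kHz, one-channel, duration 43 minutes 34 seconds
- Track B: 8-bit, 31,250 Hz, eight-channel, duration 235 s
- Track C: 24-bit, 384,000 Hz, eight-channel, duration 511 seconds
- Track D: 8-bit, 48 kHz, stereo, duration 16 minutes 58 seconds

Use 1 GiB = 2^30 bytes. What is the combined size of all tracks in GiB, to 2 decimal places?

Track A: 43 minutes 34 seconds = 2,614 s; 44,100 × 2,614 × 4 × 1 = 461,109,600 bytes.
Track B: 31,250 × 235 × 1 × 8 = 58,750,000 bytes.
Track C: 384,000 × 511 × 3 × 8 = 4,709,376,000 bytes.
Track D: 16 minutes 58 seconds = 1,018 s; 48,000 × 1,018 × 1 × 2 = 97,728,000 bytes.
Total = 5,326,963,600 bytes = 4.96 GiB.

4.96 GiB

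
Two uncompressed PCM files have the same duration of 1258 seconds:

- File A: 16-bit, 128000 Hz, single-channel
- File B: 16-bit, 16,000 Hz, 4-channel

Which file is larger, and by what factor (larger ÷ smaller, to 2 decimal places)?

File A, by a factor of 2.00

File A: 128,000 × 2 × 1 = 256,000 bytes/s.
File B: 16,000 × 2 × 4 = 128,000 bytes/s.
File A is larger; ratio = 322,048,000 / 161,024,000 = 2.00.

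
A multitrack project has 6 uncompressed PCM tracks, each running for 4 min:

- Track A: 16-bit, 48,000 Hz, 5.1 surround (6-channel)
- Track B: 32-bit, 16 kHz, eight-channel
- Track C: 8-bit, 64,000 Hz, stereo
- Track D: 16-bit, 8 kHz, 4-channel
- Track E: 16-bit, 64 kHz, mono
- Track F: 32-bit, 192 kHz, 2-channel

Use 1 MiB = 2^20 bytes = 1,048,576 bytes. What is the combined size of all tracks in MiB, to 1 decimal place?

4 min = 240 s.
Track A: 48,000 × 240 × 2 × 6 = 138,240,000 bytes.
Track B: 16,000 × 240 × 4 × 8 = 122,880,000 bytes.
Track C: 64,000 × 240 × 1 × 2 = 30,720,000 bytes.
Track D: 8,000 × 240 × 2 × 4 = 15,360,000 bytes.
Track E: 64,000 × 240 × 2 × 1 = 30,720,000 bytes.
Track F: 192,000 × 240 × 4 × 2 = 368,640,000 bytes.
Total = 706,560,000 bytes = 673.8 MiB.

673.8 MiB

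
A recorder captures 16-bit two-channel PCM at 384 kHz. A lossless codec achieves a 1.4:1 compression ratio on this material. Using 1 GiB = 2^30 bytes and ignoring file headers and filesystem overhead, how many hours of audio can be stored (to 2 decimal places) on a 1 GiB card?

0.27 hours

Uncompressed byte rate = 384,000 × 2 × 2 = 1,536,000 bytes/s.
After 1.4:1 compression, effective rate ≈ 1097142.86 bytes/s.
Capacity = 1 × 1,073,741,824 = 1,073,741,824 bytes.
1,073,741,824 / effective rate ≈ 978.67 s → 0.27 hours.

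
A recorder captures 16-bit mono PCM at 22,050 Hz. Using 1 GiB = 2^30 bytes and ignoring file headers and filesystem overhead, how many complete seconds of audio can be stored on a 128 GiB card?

3,116,529 seconds

Uncompressed byte rate = 22,050 × 2 × 1 = 44,100 bytes/s.
Capacity = 128 × 1,073,741,824 = 137,438,953,472 bytes.
137,438,953,472 / 44,100 ≈ 3116529.56 s → 3,116,529 seconds.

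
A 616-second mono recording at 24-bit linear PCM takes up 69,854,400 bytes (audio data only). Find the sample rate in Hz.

Bytes = sample_rate × seconds × bytes_per_sample × channels.
sample_rate = 69,854,400 / (616 × 3 × 1) = 69,854,400 / 1,848 = 37,800 Hz.

37,800 Hz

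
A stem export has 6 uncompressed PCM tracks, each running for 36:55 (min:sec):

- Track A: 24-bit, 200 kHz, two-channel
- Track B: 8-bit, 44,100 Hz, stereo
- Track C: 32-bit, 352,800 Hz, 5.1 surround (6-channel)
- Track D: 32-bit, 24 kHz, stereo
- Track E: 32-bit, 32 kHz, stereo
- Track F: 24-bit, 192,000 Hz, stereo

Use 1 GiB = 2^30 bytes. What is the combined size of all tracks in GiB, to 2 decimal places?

36:55 (min:sec) = 2,215 s.
Track A: 200,000 × 2,215 × 3 × 2 = 2,658,000,000 bytes.
Track B: 44,100 × 2,215 × 1 × 2 = 195,363,000 bytes.
Track C: 352,800 × 2,215 × 4 × 6 = 18,754,848,000 bytes.
Track D: 24,000 × 2,215 × 4 × 2 = 425,280,000 bytes.
Track E: 32,000 × 2,215 × 4 × 2 = 567,040,000 bytes.
Track F: 192,000 × 2,215 × 3 × 2 = 2,551,680,000 bytes.
Total = 25,152,211,000 bytes = 23.42 GiB.

23.42 GiB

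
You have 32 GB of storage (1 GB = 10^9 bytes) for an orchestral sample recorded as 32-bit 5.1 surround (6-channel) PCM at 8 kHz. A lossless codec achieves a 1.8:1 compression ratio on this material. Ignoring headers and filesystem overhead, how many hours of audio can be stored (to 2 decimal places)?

Uncompressed byte rate = 8,000 × 4 × 6 = 192,000 bytes/s.
After 1.8:1 compression, effective rate ≈ 106666.67 bytes/s.
Capacity = 32 × 1,000,000,000 = 32,000,000,000 bytes.
32,000,000,000 / effective rate ≈ 300000 s → 83.33 hours.

83.33 hours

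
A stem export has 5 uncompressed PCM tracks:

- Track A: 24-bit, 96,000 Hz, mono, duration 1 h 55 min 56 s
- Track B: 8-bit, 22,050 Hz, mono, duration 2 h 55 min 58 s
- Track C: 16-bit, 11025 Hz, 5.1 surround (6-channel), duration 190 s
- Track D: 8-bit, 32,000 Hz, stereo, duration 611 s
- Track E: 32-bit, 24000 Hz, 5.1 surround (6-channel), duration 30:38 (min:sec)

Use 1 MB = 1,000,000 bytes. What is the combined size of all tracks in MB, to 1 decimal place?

3359.1 MB

Track A: 1 h 55 min 56 s = 6,956 s; 96,000 × 6,956 × 3 × 1 = 2,003,328,000 bytes.
Track B: 2 h 55 min 58 s = 10,558 s; 22,050 × 10,558 × 1 × 1 = 232,803,900 bytes.
Track C: 11,025 × 190 × 2 × 6 = 25,137,000 bytes.
Track D: 32,000 × 611 × 1 × 2 = 39,104,000 bytes.
Track E: 30:38 (min:sec) = 1,838 s; 24,000 × 1,838 × 4 × 6 = 1,058,688,000 bytes.
Total = 3,359,060,900 bytes = 3359.1 MB.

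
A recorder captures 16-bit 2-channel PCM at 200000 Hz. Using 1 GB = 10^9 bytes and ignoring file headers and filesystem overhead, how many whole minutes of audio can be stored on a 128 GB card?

Uncompressed byte rate = 200,000 × 2 × 2 = 800,000 bytes/s.
Capacity = 128 × 1,000,000,000 = 128,000,000,000 bytes.
128,000,000,000 / 800,000 ≈ 160000 s → 2,666 minutes.

2,666 minutes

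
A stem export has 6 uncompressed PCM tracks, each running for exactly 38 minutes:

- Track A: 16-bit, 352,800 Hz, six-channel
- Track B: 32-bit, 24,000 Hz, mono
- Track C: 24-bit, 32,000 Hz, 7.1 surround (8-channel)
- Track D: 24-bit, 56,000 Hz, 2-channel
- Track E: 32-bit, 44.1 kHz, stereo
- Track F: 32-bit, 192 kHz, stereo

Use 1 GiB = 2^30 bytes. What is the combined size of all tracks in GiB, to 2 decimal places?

exactly 38 minutes = 2,280 s.
Track A: 352,800 × 2,280 × 2 × 6 = 9,652,608,000 bytes.
Track B: 24,000 × 2,280 × 4 × 1 = 218,880,000 bytes.
Track C: 32,000 × 2,280 × 3 × 8 = 1,751,040,000 bytes.
Track D: 56,000 × 2,280 × 3 × 2 = 766,080,000 bytes.
Track E: 44,100 × 2,280 × 4 × 2 = 804,384,000 bytes.
Track F: 192,000 × 2,280 × 4 × 2 = 3,502,080,000 bytes.
Total = 16,695,072,000 bytes = 15.55 GiB.

15.55 GiB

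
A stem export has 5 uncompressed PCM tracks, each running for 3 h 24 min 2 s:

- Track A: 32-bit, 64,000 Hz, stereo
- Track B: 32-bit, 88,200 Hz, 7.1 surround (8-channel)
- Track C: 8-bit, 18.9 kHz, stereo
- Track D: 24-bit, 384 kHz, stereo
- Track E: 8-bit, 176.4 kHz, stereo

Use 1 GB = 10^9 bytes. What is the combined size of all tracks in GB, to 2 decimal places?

3 h 24 min 2 s = 12,242 s.
Track A: 64,000 × 12,242 × 4 × 2 = 6,267,904,000 bytes.
Track B: 88,200 × 12,242 × 4 × 8 = 34,551,820,800 bytes.
Track C: 18,900 × 12,242 × 1 × 2 = 462,747,600 bytes.
Track D: 384,000 × 12,242 × 3 × 2 = 28,205,568,000 bytes.
Track E: 176,400 × 12,242 × 1 × 2 = 4,318,977,600 bytes.
Total = 73,807,018,000 bytes = 73.81 GB.

73.81 GB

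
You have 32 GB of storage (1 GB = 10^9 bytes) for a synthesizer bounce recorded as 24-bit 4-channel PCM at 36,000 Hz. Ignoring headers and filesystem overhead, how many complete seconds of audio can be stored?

74,074 seconds

Uncompressed byte rate = 36,000 × 3 × 4 = 432,000 bytes/s.
Capacity = 32 × 1,000,000,000 = 32,000,000,000 bytes.
32,000,000,000 / 432,000 ≈ 74074.07 s → 74,074 seconds.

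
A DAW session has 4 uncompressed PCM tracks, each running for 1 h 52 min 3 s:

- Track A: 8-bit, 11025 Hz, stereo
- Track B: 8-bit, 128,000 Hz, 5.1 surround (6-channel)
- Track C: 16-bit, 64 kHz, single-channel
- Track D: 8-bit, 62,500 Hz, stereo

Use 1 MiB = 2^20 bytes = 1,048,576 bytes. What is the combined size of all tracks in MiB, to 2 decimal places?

6687.57 MiB

1 h 52 min 3 s = 6,723 s.
Track A: 11,025 × 6,723 × 1 × 2 = 148,242,150 bytes.
Track B: 128,000 × 6,723 × 1 × 6 = 5,163,264,000 bytes.
Track C: 64,000 × 6,723 × 2 × 1 = 860,544,000 bytes.
Track D: 62,500 × 6,723 × 1 × 2 = 840,375,000 bytes.
Total = 7,012,425,150 bytes = 6687.57 MiB.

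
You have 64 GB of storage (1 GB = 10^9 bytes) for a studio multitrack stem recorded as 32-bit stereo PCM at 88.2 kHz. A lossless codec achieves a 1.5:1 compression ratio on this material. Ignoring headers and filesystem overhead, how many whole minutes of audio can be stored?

2,267 minutes

Uncompressed byte rate = 88,200 × 4 × 2 = 705,600 bytes/s.
After 1.5:1 compression, effective rate ≈ 470400 bytes/s.
Capacity = 64 × 1,000,000,000 = 64,000,000,000 bytes.
64,000,000,000 / effective rate ≈ 136054.42 s → 2,267 minutes.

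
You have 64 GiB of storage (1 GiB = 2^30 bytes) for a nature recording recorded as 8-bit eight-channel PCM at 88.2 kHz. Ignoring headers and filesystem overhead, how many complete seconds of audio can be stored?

Uncompressed byte rate = 88,200 × 1 × 8 = 705,600 bytes/s.
Capacity = 64 × 1,073,741,824 = 68,719,476,736 bytes.
68,719,476,736 / 705,600 ≈ 97391.55 s → 97,391 seconds.

97,391 seconds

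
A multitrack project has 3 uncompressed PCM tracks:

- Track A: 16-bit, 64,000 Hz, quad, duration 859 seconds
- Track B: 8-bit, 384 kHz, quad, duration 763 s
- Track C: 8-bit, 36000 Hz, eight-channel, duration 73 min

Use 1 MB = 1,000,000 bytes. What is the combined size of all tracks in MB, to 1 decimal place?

Track A: 64,000 × 859 × 2 × 4 = 439,808,000 bytes.
Track B: 384,000 × 763 × 1 × 4 = 1,171,968,000 bytes.
Track C: 73 min = 4,380 s; 36,000 × 4,380 × 1 × 8 = 1,261,440,000 bytes.
Total = 2,873,216,000 bytes = 2873.2 MB.

2873.2 MB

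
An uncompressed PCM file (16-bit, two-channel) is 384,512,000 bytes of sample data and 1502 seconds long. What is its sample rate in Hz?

Bytes = sample_rate × seconds × bytes_per_sample × channels.
sample_rate = 384,512,000 / (1,502 × 2 × 2) = 384,512,000 / 6,008 = 64,000 Hz.

64,000 Hz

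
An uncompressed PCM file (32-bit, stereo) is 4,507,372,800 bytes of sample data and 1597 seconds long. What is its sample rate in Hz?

352,800 Hz

Bytes = sample_rate × seconds × bytes_per_sample × channels.
sample_rate = 4,507,372,800 / (1,597 × 4 × 2) = 4,507,372,800 / 12,776 = 352,800 Hz.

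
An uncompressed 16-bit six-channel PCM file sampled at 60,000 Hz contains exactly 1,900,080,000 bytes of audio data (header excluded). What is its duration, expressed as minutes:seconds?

Byte rate = 60,000 × 2 × 6 = 720,000 bytes/s.
Duration = 1,900,080,000 / 720,000 = 2,639 s.
2,639 s = 43:59.

43:59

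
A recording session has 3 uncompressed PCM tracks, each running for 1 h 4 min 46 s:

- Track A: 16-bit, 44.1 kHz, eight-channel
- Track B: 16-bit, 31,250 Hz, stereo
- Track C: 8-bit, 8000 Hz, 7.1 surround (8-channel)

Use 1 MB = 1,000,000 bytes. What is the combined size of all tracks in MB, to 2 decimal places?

1 h 4 min 46 s = 3,886 s.
Track A: 44,100 × 3,886 × 2 × 8 = 2,741,961,600 bytes.
Track B: 31,250 × 3,886 × 2 × 2 = 485,750,000 bytes.
Track C: 8,000 × 3,886 × 1 × 8 = 248,704,000 bytes.
Total = 3,476,415,600 bytes = 3476.42 MB.

3476.42 MB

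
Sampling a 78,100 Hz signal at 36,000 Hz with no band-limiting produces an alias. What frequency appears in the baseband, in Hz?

6,100 Hz

Nyquist = 36,000/2 = 18,000 Hz; 78,100 Hz exceeds it.
Alias = |78,100 − 2×36,000| = |78,100 − 72,000| = 6,100 Hz.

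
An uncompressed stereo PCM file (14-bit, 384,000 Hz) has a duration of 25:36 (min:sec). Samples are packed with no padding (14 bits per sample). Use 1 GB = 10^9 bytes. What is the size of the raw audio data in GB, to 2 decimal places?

Duration = 25:36 (min:sec) = 1,536 s.
Bits = 384,000 × 1,536 × 14 × 2 = 16,515,072,000 bits = 2,064,384,000 bytes.
2,064,384,000 / 1,000,000,000 = 2.06 GB.

2.06 GB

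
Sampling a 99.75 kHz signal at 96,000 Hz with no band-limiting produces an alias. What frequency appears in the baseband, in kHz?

3.75 kHz

Nyquist = 96,000/2 = 48,000 Hz; 99,750 Hz exceeds it.
Alias = |99,750 − 1×96,000| = |99,750 − 96,000| = 3,750 Hz = 3.75 kHz.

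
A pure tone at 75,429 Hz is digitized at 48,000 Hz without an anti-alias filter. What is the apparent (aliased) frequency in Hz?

20,571 Hz

Nyquist = 48,000/2 = 24,000 Hz; 75,429 Hz exceeds it.
Alias = |75,429 − 2×48,000| = |75,429 − 96,000| = 20,571 Hz.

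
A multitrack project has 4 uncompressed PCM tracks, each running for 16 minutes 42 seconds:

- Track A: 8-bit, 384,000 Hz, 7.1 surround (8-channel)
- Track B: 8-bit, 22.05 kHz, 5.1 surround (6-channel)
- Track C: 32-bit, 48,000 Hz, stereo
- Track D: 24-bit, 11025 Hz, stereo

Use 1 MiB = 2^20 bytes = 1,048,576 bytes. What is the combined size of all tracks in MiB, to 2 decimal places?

3492.13 MiB

16 minutes 42 seconds = 1,002 s.
Track A: 384,000 × 1,002 × 1 × 8 = 3,078,144,000 bytes.
Track B: 22,050 × 1,002 × 1 × 6 = 132,564,600 bytes.
Track C: 48,000 × 1,002 × 4 × 2 = 384,768,000 bytes.
Track D: 11,025 × 1,002 × 3 × 2 = 66,282,300 bytes.
Total = 3,661,758,900 bytes = 3492.13 MiB.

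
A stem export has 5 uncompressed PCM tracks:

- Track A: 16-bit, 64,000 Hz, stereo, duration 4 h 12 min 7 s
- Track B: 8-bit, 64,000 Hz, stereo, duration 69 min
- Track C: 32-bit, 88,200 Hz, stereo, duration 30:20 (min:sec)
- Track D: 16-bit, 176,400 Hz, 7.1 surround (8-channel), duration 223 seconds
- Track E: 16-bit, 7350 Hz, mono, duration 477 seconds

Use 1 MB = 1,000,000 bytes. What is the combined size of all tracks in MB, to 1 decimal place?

Track A: 4 h 12 min 7 s = 15,127 s; 64,000 × 15,127 × 2 × 2 = 3,872,512,000 bytes.
Track B: 69 min = 4,140 s; 64,000 × 4,140 × 1 × 2 = 529,920,000 bytes.
Track C: 30:20 (min:sec) = 1,820 s; 88,200 × 1,820 × 4 × 2 = 1,284,192,000 bytes.
Track D: 176,400 × 223 × 2 × 8 = 629,395,200 bytes.
Track E: 7,350 × 477 × 2 × 1 = 7,011,900 bytes.
Total = 6,323,031,100 bytes = 6323.0 MB.

6323.0 MB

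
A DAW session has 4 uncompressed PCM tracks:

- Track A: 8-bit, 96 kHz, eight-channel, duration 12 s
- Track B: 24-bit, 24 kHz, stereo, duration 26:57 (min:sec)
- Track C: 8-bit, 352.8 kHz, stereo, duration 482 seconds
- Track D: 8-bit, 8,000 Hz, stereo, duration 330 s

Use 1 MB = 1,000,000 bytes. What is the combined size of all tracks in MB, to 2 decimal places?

Track A: 96,000 × 12 × 1 × 8 = 9,216,000 bytes.
Track B: 26:57 (min:sec) = 1,617 s; 24,000 × 1,617 × 3 × 2 = 232,848,000 bytes.
Track C: 352,800 × 482 × 1 × 2 = 340,099,200 bytes.
Track D: 8,000 × 330 × 1 × 2 = 5,280,000 bytes.
Total = 587,443,200 bytes = 587.44 MB.

587.44 MB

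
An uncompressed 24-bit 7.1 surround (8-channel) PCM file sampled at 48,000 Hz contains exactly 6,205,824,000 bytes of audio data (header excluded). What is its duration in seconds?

5,387 seconds

Byte rate = 48,000 × 3 × 8 = 1,152,000 bytes/s.
Duration = 6,205,824,000 / 1,152,000 = 5,387 s.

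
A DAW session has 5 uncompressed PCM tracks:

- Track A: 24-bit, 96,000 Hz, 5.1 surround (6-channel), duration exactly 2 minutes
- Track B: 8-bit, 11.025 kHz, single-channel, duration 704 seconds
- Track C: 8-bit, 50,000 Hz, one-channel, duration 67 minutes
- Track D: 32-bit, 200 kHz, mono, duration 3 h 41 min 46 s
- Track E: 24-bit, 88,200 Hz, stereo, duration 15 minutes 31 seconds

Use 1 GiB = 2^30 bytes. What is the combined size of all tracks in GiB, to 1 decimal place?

Track A: exactly 2 minutes = 120 s; 96,000 × 120 × 3 × 6 = 207,360,000 bytes.
Track B: 11,025 × 704 × 1 × 1 = 7,761,600 bytes.
Track C: 67 minutes = 4,020 s; 50,000 × 4,020 × 1 × 1 = 201,000,000 bytes.
Track D: 3 h 41 min 46 s = 13,306 s; 200,000 × 13,306 × 4 × 1 = 10,644,800,000 bytes.
Track E: 15 minutes 31 seconds = 931 s; 88,200 × 931 × 3 × 2 = 492,685,200 bytes.
Total = 11,553,606,800 bytes = 10.8 GiB.

10.8 GiB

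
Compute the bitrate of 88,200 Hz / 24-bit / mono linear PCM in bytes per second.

Bit rate = 88,200 × 24 × 1 = 2,116,800 bits/s.
2,116,800 / 8 = 264,600 bytes/s.

264,600 bytes/s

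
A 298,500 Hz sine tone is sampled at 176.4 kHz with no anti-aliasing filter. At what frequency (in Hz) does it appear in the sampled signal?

Nyquist = 176,400/2 = 88,200 Hz; 298,500 Hz exceeds it.
Alias = |298,500 − 2×176,400| = |298,500 − 352,800| = 54,300 Hz.

54,300 Hz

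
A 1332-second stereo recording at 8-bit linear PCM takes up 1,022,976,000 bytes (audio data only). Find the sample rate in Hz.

384,000 Hz

Bytes = sample_rate × seconds × bytes_per_sample × channels.
sample_rate = 1,022,976,000 / (1,332 × 1 × 2) = 1,022,976,000 / 2,664 = 384,000 Hz.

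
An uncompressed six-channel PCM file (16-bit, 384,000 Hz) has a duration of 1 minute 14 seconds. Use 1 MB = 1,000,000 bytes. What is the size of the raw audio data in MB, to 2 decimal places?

340.99 MB

Duration = 1 minute 14 seconds = 74 s.
Bytes = 384,000 samples/s × 74 s × 2 bytes/sample × 6 ch = 340,992,000 bytes.
340,992,000 / 1,000,000 = 340.99 MB.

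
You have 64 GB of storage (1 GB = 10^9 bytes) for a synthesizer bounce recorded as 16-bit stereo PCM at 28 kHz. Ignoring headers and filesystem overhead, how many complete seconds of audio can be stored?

571,428 seconds

Uncompressed byte rate = 28,000 × 2 × 2 = 112,000 bytes/s.
Capacity = 64 × 1,000,000,000 = 64,000,000,000 bytes.
64,000,000,000 / 112,000 ≈ 571428.57 s → 571,428 seconds.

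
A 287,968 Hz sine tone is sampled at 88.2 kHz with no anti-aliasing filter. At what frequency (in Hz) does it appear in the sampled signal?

Nyquist = 88,200/2 = 44,100 Hz; 287,968 Hz exceeds it.
Alias = |287,968 − 3×88,200| = |287,968 − 264,600| = 23,368 Hz.

23,368 Hz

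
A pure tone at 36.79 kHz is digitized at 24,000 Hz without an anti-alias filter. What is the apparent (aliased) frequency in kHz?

11.21 kHz

Nyquist = 24,000/2 = 12,000 Hz; 36,790 Hz exceeds it.
Alias = |36,790 − 2×24,000| = |36,790 − 48,000| = 11,210 Hz = 11.21 kHz.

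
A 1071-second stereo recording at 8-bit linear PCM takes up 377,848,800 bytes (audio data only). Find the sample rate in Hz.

176,400 Hz

Bytes = sample_rate × seconds × bytes_per_sample × channels.
sample_rate = 377,848,800 / (1,071 × 1 × 2) = 377,848,800 / 2,142 = 176,400 Hz.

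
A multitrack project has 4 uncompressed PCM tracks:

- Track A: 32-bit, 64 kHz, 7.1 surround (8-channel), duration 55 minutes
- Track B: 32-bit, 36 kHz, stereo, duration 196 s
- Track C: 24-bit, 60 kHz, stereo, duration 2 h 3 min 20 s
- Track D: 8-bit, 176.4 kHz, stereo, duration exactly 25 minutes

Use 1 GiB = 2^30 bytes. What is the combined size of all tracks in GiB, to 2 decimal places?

Track A: 55 minutes = 3,300 s; 64,000 × 3,300 × 4 × 8 = 6,758,400,000 bytes.
Track B: 36,000 × 196 × 4 × 2 = 56,448,000 bytes.
Track C: 2 h 3 min 20 s = 7,400 s; 60,000 × 7,400 × 3 × 2 = 2,664,000,000 bytes.
Track D: exactly 25 minutes = 1,500 s; 176,400 × 1,500 × 1 × 2 = 529,200,000 bytes.
Total = 10,008,048,000 bytes = 9.32 GiB.

9.32 GiB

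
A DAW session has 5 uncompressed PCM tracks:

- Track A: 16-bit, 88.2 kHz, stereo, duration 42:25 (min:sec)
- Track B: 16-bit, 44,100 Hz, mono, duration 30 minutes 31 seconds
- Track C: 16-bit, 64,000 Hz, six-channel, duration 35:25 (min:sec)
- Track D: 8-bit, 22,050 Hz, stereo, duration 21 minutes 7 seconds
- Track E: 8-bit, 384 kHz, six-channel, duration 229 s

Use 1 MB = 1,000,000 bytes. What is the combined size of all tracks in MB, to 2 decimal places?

3274.86 MB

Track A: 42:25 (min:sec) = 2,545 s; 88,200 × 2,545 × 2 × 2 = 897,876,000 bytes.
Track B: 30 minutes 31 seconds = 1,831 s; 44,100 × 1,831 × 2 × 1 = 161,494,200 bytes.
Track C: 35:25 (min:sec) = 2,125 s; 64,000 × 2,125 × 2 × 6 = 1,632,000,000 bytes.
Track D: 21 minutes 7 seconds = 1,267 s; 22,050 × 1,267 × 1 × 2 = 55,874,700 bytes.
Track E: 384,000 × 229 × 1 × 6 = 527,616,000 bytes.
Total = 3,274,860,900 bytes = 3274.86 MB.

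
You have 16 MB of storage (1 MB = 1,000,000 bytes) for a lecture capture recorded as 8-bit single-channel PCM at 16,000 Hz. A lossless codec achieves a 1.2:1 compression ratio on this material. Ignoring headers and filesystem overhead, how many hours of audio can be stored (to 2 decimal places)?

Uncompressed byte rate = 16,000 × 1 × 1 = 16,000 bytes/s.
After 1.2:1 compression, effective rate ≈ 13333.33 bytes/s.
Capacity = 16 × 1,000,000 = 16,000,000 bytes.
16,000,000 / effective rate ≈ 1200 s → 0.33 hours.

0.33 hours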